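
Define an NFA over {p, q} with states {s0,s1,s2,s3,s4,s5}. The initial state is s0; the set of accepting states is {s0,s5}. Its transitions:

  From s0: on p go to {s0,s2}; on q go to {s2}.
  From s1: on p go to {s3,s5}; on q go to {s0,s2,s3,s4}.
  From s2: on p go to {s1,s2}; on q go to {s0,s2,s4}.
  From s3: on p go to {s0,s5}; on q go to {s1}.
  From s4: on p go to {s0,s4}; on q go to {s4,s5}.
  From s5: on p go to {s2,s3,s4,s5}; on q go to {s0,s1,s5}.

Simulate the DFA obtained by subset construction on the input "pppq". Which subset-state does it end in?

{s0,s1,s2,s3,s4,s5}

Start: {s0}.
δ(s0,p) = {s0,s2}.
Union: {s0,s2}.
After p: {s0,s2}.
δ(s0,p) = {s0,s2}; δ(s2,p) = {s1,s2}.
Union: {s0,s1,s2}.
After p: {s0,s1,s2}.
δ(s0,p) = {s0,s2}; δ(s1,p) = {s3,s5}; δ(s2,p) = {s1,s2}.
Union: {s0,s1,s2,s3,s5}.
After p: {s0,s1,s2,s3,s5}.
δ(s0,q) = {s2}; δ(s1,q) = {s0,s2,s3,s4}; δ(s2,q) = {s0,s2,s4}; δ(s3,q) = {s1}; δ(s5,q) = {s0,s1,s5}.
Union: {s0,s1,s2,s3,s4,s5}.
After q: {s0,s1,s2,s3,s4,s5}.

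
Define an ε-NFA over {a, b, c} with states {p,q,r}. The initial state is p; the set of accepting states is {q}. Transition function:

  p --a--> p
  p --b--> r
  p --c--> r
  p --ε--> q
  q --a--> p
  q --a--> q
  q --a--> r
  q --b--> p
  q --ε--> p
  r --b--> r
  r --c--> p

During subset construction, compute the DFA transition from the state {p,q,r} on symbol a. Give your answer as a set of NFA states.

δ(p,a) = {p}; δ(q,a) = {p,q,r}; δ(r,a) = ∅.
Union: {p,q,r}.

{p,q,r}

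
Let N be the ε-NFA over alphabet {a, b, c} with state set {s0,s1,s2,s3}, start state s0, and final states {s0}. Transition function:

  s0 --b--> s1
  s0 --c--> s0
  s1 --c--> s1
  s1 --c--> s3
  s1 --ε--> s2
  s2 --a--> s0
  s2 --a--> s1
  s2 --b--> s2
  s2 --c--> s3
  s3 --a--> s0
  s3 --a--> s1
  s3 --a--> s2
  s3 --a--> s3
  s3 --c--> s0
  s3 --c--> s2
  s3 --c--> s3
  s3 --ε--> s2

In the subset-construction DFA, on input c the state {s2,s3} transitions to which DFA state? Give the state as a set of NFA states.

{s0,s2,s3}

δ(s2,c) = {s3}; δ(s3,c) = {s0,s2,s3}.
Union: {s0,s2,s3}.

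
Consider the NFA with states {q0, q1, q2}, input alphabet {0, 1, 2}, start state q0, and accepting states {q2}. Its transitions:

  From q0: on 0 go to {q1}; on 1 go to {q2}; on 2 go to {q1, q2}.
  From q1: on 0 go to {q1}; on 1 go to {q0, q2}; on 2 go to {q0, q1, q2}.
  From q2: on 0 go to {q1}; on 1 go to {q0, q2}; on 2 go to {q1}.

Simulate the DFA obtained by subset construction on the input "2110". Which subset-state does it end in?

{q1}

Start: {q0}.
δ(q0,2) = {q1, q2}.
Union: {q1, q2}.
After 2: {q1, q2}.
δ(q1,1) = {q0, q2}; δ(q2,1) = {q0, q2}.
Union: {q0, q2}.
After 1: {q0, q2}.
δ(q0,1) = {q2}; δ(q2,1) = {q0, q2}.
Union: {q0, q2}.
After 1: {q0, q2}.
δ(q0,0) = {q1}; δ(q2,0) = {q1}.
Union: {q1}.
After 0: {q1}.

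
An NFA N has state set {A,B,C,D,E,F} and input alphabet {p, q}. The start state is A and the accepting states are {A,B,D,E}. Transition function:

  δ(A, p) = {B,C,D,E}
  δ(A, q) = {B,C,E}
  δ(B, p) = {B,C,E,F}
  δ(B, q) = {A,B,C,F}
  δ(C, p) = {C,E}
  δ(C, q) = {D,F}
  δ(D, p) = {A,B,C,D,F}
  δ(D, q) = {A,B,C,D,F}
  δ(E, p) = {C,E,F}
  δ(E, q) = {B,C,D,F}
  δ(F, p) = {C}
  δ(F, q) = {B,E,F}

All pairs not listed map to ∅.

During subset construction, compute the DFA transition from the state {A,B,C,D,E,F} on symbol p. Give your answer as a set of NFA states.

{A,B,C,D,E,F}

δ(A,p) = {B,C,D,E}; δ(B,p) = {B,C,E,F}; δ(C,p) = {C,E}; δ(D,p) = {A,B,C,D,F}; δ(E,p) = {C,E,F}; δ(F,p) = {C}.
Union: {A,B,C,D,E,F}.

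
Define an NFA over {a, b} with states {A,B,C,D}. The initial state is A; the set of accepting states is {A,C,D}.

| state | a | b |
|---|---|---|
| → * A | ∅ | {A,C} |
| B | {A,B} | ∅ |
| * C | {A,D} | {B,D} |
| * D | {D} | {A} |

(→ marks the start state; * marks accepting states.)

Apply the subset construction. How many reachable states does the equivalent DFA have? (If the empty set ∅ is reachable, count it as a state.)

7

Start state of the DFA: {A}.
{A} --a--> ∅  [new]
{A} --b--> {A,C}  [new]
∅ --a--> ∅  [seen]
∅ --b--> ∅  [seen]
{A,C} --a--> {A,D}  [new]
{A,C} --b--> {A,B,C,D}  [new]
{A,D} --a--> {D}  [new]
{A,D} --b--> {A,C}  [seen]
{A,B,C,D} --a--> {A,B,D}  [new]
{A,B,C,D} --b--> {A,B,C,D}  [seen]
{D} --a--> {D}  [seen]
{D} --b--> {A}  [seen]
{A,B,D} --a--> {A,B,D}  [seen]
{A,B,D} --b--> {A,C}  [seen]
Reachable DFA states: {A}, ∅, {A,C}, {A,D}, {A,B,C,D}, {D}, {A,B,D}.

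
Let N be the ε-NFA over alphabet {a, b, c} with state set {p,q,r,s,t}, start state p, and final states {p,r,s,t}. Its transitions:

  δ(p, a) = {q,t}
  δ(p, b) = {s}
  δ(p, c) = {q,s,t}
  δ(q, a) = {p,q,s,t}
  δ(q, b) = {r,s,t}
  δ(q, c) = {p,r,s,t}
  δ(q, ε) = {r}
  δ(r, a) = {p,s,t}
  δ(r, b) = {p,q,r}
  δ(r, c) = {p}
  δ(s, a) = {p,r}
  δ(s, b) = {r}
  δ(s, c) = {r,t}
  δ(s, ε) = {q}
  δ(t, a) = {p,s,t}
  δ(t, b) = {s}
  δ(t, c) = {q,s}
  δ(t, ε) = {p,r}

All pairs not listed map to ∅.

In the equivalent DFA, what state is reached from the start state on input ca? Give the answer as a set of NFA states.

{p,q,r,s,t}

Start: {p}.
δ(p,c) = {q,s,t}.
Union: {q,s,t}.
ε-closure gives {p,q,r,s,t}.
After c: {p,q,r,s,t}.
δ(p,a) = {q,t}; δ(q,a) = {p,q,s,t}; δ(r,a) = {p,s,t}; δ(s,a) = {p,r}; δ(t,a) = {p,s,t}.
Union: {p,q,r,s,t}.
After a: {p,q,r,s,t}.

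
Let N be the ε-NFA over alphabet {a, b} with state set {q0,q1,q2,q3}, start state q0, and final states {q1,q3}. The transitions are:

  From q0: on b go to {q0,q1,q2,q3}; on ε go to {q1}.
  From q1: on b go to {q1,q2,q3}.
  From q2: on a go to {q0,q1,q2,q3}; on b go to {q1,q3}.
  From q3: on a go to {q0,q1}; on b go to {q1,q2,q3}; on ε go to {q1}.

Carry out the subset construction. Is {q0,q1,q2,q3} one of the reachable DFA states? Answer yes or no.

yes

Start state of the DFA: {q0,q1} (ε-closure of the NFA start).
{q0,q1} --a--> ∅  [new]
{q0,q1} --b--> {q0,q1,q2,q3}  [new]
∅ --a--> ∅  [seen]
∅ --b--> ∅  [seen]
{q0,q1,q2,q3} --a--> {q0,q1,q2,q3}  [seen]
{q0,q1,q2,q3} --b--> {q0,q1,q2,q3}  [seen]
Reachable DFA states: {q0,q1}, ∅, {q0,q1,q2,q3}.
{q0,q1,q2,q3} is among them.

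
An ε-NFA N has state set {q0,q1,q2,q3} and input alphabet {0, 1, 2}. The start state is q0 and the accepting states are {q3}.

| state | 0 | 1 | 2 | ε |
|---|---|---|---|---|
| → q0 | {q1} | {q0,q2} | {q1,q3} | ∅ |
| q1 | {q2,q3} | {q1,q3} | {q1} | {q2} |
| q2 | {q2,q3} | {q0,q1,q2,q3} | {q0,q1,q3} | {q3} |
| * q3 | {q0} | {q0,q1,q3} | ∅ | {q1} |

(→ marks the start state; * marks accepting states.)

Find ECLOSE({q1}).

{q1,q2,q3}

Begin with {q1}.
q1 →ε {q2}; add q2.
q2 →ε {q3}; add q3.
ε-closure = {q1,q2,q3}.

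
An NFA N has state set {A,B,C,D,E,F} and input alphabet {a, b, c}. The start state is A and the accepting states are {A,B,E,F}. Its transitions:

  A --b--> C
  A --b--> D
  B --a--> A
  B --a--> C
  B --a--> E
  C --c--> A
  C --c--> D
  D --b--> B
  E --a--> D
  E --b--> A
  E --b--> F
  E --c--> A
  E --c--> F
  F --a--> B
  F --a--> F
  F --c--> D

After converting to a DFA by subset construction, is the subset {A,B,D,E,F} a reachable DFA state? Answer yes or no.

no

Start state of the DFA: {A}.
{A} --a--> ∅  [new]
{A} --b--> {C,D}  [new]
{A} --c--> ∅  [seen]
∅ --a--> ∅  [seen]
∅ --b--> ∅  [seen]
∅ --c--> ∅  [seen]
{C,D} --a--> ∅  [seen]
{C,D} --b--> {B}  [new]
{C,D} --c--> {A,D}  [new]
{B} --a--> {A,C,E}  [new]
{B} --b--> ∅  [seen]
{B} --c--> ∅  [seen]
{A,D} --a--> ∅  [seen]
{A,D} --b--> {B,C,D}  [new]
{A,D} --c--> ∅  [seen]
{A,C,E} --a--> {D}  [new]
{A,C,E} --b--> {A,C,D,F}  [new]
{A,C,E} --c--> {A,D,F}  [new]
{B,C,D} --a--> {A,C,E}  [seen]
{B,C,D} --b--> {B}  [seen]
{B,C,D} --c--> {A,D}  [seen]
{D} --a--> ∅  [seen]
{D} --b--> {B}  [seen]
{D} --c--> ∅  [seen]
{A,C,D,F} --a--> {B,F}  [new]
{A,C,D,F} --b--> {B,C,D}  [seen]
{A,C,D,F} --c--> {A,D}  [seen]
{A,D,F} --a--> {B,F}  [seen]
{A,D,F} --b--> {B,C,D}  [seen]
{A,D,F} --c--> {D}  [seen]
{B,F} --a--> {A,B,C,E,F}  [new]
{B,F} --b--> ∅  [seen]
{B,F} --c--> {D}  [seen]
{A,B,C,E,F} --a--> {A,B,C,D,E,F}  [new]
{A,B,C,E,F} --b--> {A,C,D,F}  [seen]
{A,B,C,E,F} --c--> {A,D,F}  [seen]
{A,B,C,D,E,F} --a--> {A,B,C,D,E,F}  [seen]
{A,B,C,D,E,F} --b--> {A,B,C,D,F}  [new]
{A,B,C,D,E,F} --c--> {A,D,F}  [seen]
{A,B,C,D,F} --a--> {A,B,C,E,F}  [seen]
{A,B,C,D,F} --b--> {B,C,D}  [seen]
{A,B,C,D,F} --c--> {A,D}  [seen]
Reachable DFA states: {A}, ∅, {C,D}, {B}, {A,D}, {A,C,E}, {B,C,D}, {D}, {A,C,D,F}, {A,D,F}, {B,F}, {A,B,C,E,F}, {A,B,C,D,E,F}, {A,B,C,D,F}.
{A,B,D,E,F} is not among them.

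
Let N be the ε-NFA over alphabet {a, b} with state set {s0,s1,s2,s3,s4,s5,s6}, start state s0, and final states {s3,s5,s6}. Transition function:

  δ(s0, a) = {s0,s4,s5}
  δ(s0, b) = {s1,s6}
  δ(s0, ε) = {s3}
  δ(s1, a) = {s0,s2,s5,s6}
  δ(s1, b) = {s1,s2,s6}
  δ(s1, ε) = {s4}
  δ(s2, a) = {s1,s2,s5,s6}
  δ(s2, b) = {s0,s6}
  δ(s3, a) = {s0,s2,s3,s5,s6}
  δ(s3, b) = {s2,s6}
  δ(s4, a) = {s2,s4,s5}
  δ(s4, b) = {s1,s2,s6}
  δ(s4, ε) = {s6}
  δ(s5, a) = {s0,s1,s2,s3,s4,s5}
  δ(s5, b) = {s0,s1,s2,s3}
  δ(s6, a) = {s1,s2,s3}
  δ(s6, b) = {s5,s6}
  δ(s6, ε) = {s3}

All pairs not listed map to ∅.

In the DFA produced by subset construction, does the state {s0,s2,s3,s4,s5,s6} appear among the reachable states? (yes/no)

yes

Start state of the DFA: {s0,s3} (ε-closure of the NFA start).
{s0,s3} --a--> {s0,s2,s3,s4,s5,s6}  [new]
{s0,s3} --b--> {s1,s2,s3,s4,s6}  [new]
{s0,s2,s3,s4,s5,s6} --a--> {s0,s1,s2,s3,s4,s5,s6}  [new]
{s0,s2,s3,s4,s5,s6} --b--> {s0,s1,s2,s3,s4,s5,s6}  [seen]
{s1,s2,s3,s4,s6} --a--> {s0,s1,s2,s3,s4,s5,s6}  [seen]
{s1,s2,s3,s4,s6} --b--> {s0,s1,s2,s3,s4,s5,s6}  [seen]
{s0,s1,s2,s3,s4,s5,s6} --a--> {s0,s1,s2,s3,s4,s5,s6}  [seen]
{s0,s1,s2,s3,s4,s5,s6} --b--> {s0,s1,s2,s3,s4,s5,s6}  [seen]
Reachable DFA states: {s0,s3}, {s0,s2,s3,s4,s5,s6}, {s1,s2,s3,s4,s6}, {s0,s1,s2,s3,s4,s5,s6}.
{s0,s2,s3,s4,s5,s6} is among them.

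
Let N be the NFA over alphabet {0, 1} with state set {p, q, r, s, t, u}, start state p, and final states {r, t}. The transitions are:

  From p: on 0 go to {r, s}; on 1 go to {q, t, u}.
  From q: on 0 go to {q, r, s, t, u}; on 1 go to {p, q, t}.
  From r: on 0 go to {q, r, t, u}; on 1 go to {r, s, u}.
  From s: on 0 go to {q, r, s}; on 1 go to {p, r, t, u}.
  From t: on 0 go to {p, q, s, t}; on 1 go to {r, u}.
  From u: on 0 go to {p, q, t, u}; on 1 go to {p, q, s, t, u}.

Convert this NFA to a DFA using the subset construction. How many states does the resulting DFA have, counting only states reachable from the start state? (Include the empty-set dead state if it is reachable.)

Start state of the DFA: {p}.
{p} --0--> {r, s}  [new]
{p} --1--> {q, t, u}  [new]
{r, s} --0--> {q, r, s, t, u}  [new]
{r, s} --1--> {p, r, s, t, u}  [new]
{q, t, u} --0--> {p, q, r, s, t, u}  [new]
{q, t, u} --1--> {p, q, r, s, t, u}  [seen]
{q, r, s, t, u} --0--> {p, q, r, s, t, u}  [seen]
{q, r, s, t, u} --1--> {p, q, r, s, t, u}  [seen]
{p, r, s, t, u} --0--> {p, q, r, s, t, u}  [seen]
{p, r, s, t, u} --1--> {p, q, r, s, t, u}  [seen]
{p, q, r, s, t, u} --0--> {p, q, r, s, t, u}  [seen]
{p, q, r, s, t, u} --1--> {p, q, r, s, t, u}  [seen]
Reachable DFA states: {p}, {r, s}, {q, t, u}, {q, r, s, t, u}, {p, r, s, t, u}, {p, q, r, s, t, u}.

6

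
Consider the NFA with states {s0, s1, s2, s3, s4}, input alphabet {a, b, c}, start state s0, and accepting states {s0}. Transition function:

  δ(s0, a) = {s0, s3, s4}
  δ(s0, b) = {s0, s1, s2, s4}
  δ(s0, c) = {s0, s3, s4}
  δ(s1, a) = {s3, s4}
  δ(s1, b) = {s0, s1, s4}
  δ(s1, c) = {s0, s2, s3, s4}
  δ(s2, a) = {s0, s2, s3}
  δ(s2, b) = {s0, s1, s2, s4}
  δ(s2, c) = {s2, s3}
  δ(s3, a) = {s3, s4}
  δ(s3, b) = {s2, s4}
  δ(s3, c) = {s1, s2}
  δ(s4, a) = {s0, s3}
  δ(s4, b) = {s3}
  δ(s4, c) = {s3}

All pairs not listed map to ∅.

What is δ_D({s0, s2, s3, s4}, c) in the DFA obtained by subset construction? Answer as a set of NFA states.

{s0, s1, s2, s3, s4}

δ(s0,c) = {s0, s3, s4}; δ(s2,c) = {s2, s3}; δ(s3,c) = {s1, s2}; δ(s4,c) = {s3}.
Union: {s0, s1, s2, s3, s4}.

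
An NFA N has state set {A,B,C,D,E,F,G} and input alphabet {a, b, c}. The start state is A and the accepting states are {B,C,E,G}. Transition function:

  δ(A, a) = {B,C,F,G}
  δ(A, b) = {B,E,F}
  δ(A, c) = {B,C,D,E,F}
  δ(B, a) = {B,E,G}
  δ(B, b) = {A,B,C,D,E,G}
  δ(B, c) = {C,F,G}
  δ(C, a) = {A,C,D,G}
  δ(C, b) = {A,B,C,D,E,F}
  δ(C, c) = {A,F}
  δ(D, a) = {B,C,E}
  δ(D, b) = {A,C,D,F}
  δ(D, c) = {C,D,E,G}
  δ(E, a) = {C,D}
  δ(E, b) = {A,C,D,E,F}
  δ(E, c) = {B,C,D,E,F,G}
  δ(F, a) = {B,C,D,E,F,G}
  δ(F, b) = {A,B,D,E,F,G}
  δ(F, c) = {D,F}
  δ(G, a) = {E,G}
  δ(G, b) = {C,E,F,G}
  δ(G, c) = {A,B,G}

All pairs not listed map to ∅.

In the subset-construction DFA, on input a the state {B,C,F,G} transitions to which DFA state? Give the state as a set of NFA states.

{A,B,C,D,E,F,G}

δ(B,a) = {B,E,G}; δ(C,a) = {A,C,D,G}; δ(F,a) = {B,C,D,E,F,G}; δ(G,a) = {E,G}.
Union: {A,B,C,D,E,F,G}.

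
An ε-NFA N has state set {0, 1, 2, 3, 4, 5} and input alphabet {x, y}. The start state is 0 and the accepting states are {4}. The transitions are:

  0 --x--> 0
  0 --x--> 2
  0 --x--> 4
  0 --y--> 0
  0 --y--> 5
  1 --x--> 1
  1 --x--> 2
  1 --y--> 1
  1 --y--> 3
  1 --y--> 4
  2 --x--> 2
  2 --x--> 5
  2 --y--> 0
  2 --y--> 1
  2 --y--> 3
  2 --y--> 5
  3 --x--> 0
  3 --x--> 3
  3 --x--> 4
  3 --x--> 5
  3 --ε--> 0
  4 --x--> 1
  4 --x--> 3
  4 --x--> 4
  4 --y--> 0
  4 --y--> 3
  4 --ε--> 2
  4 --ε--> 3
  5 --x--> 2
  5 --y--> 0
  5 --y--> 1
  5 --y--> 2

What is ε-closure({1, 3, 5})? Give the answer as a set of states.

{0, 1, 3, 5}

Begin with {1, 3, 5}.
3 →ε {0}; add 0.
ε-closure = {0, 1, 3, 5}.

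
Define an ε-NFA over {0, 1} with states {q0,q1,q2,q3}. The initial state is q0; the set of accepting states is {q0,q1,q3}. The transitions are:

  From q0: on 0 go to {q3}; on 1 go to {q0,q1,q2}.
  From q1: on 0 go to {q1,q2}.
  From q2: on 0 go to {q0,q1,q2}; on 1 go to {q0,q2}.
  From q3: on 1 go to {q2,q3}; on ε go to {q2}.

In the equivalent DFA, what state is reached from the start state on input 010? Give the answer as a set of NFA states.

Start: {q0}.
δ(q0,0) = {q3}.
Union: {q3}.
ε-closure gives {q2,q3}.
After 0: {q2,q3}.
δ(q2,1) = {q0,q2}; δ(q3,1) = {q2,q3}.
Union: {q0,q2,q3}.
After 1: {q0,q2,q3}.
δ(q0,0) = {q3}; δ(q2,0) = {q0,q1,q2}; δ(q3,0) = ∅.
Union: {q0,q1,q2,q3}.
After 0: {q0,q1,q2,q3}.

{q0,q1,q2,q3}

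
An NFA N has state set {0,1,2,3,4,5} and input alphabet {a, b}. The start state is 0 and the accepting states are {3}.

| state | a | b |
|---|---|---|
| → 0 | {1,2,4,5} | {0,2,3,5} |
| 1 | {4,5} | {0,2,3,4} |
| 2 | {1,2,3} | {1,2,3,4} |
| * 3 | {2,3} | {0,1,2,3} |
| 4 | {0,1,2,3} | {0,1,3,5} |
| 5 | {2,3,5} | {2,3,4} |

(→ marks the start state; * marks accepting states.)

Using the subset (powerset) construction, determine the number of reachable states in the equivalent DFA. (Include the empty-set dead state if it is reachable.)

Start state of the DFA: {0}.
{0} --a--> {1,2,4,5}  [new]
{0} --b--> {0,2,3,5}  [new]
{1,2,4,5} --a--> {0,1,2,3,4,5}  [new]
{1,2,4,5} --b--> {0,1,2,3,4,5}  [seen]
{0,2,3,5} --a--> {1,2,3,4,5}  [new]
{0,2,3,5} --b--> {0,1,2,3,4,5}  [seen]
{0,1,2,3,4,5} --a--> {0,1,2,3,4,5}  [seen]
{0,1,2,3,4,5} --b--> {0,1,2,3,4,5}  [seen]
{1,2,3,4,5} --a--> {0,1,2,3,4,5}  [seen]
{1,2,3,4,5} --b--> {0,1,2,3,4,5}  [seen]
Reachable DFA states: {0}, {1,2,4,5}, {0,2,3,5}, {0,1,2,3,4,5}, {1,2,3,4,5}.

5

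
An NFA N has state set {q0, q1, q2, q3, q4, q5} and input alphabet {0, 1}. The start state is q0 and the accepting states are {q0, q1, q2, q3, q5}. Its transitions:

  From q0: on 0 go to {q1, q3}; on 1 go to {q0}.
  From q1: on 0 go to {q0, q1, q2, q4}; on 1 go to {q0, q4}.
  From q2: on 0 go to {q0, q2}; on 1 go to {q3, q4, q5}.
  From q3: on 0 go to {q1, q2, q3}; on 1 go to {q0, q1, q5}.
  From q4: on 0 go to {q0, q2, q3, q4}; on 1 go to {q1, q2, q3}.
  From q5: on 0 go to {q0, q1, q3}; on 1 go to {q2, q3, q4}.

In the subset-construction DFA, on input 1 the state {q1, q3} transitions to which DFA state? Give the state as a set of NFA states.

{q0, q1, q4, q5}

δ(q1,1) = {q0, q4}; δ(q3,1) = {q0, q1, q5}.
Union: {q0, q1, q4, q5}.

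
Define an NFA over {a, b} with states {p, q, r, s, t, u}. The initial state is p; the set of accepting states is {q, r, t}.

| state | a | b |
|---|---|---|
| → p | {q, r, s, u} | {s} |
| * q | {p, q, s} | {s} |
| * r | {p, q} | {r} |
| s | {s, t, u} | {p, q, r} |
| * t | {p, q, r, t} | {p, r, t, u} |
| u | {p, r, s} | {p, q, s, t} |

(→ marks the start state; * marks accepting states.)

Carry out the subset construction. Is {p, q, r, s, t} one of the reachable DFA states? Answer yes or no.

yes

Start state of the DFA: {p}.
{p} --a--> {q, r, s, u}  [new]
{p} --b--> {s}  [new]
{q, r, s, u} --a--> {p, q, r, s, t, u}  [new]
{q, r, s, u} --b--> {p, q, r, s, t}  [new]
{s} --a--> {s, t, u}  [new]
{s} --b--> {p, q, r}  [new]
{p, q, r, s, t, u} --a--> {p, q, r, s, t, u}  [seen]
{p, q, r, s, t, u} --b--> {p, q, r, s, t, u}  [seen]
{p, q, r, s, t} --a--> {p, q, r, s, t, u}  [seen]
{p, q, r, s, t} --b--> {p, q, r, s, t, u}  [seen]
{s, t, u} --a--> {p, q, r, s, t, u}  [seen]
{s, t, u} --b--> {p, q, r, s, t, u}  [seen]
{p, q, r} --a--> {p, q, r, s, u}  [new]
{p, q, r} --b--> {r, s}  [new]
{p, q, r, s, u} --a--> {p, q, r, s, t, u}  [seen]
{p, q, r, s, u} --b--> {p, q, r, s, t}  [seen]
{r, s} --a--> {p, q, s, t, u}  [new]
{r, s} --b--> {p, q, r}  [seen]
{p, q, s, t, u} --a--> {p, q, r, s, t, u}  [seen]
{p, q, s, t, u} --b--> {p, q, r, s, t, u}  [seen]
Reachable DFA states: {p}, {q, r, s, u}, {s}, {p, q, r, s, t, u}, {p, q, r, s, t}, {s, t, u}, {p, q, r}, {p, q, r, s, u}, {r, s}, {p, q, s, t, u}.
{p, q, r, s, t} is among them.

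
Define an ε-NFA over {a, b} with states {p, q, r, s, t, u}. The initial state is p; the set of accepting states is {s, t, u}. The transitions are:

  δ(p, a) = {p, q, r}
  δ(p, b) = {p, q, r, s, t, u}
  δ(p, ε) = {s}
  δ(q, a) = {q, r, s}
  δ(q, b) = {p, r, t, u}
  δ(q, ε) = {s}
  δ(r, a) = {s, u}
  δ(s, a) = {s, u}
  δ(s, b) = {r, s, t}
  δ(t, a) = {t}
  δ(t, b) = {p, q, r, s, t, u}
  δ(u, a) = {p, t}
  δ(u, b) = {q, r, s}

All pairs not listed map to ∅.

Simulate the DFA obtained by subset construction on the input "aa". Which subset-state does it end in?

Start: {p, s}.
δ(p,a) = {p, q, r}; δ(s,a) = {s, u}.
Union: {p, q, r, s, u}.
After a: {p, q, r, s, u}.
δ(p,a) = {p, q, r}; δ(q,a) = {q, r, s}; δ(r,a) = {s, u}; δ(s,a) = {s, u}; δ(u,a) = {p, t}.
Union: {p, q, r, s, t, u}.
After a: {p, q, r, s, t, u}.

{p, q, r, s, t, u}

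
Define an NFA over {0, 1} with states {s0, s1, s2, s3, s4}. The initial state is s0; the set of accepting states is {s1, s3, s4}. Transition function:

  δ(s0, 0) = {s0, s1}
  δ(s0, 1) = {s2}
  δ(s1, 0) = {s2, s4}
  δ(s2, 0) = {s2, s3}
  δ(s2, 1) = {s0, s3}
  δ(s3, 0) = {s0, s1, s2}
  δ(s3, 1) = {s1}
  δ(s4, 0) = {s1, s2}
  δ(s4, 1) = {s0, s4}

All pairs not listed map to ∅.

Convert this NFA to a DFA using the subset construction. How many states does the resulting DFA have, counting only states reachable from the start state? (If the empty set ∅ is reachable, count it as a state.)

15

Start state of the DFA: {s0}.
{s0} --0--> {s0, s1}  [new]
{s0} --1--> {s2}  [new]
{s0, s1} --0--> {s0, s1, s2, s4}  [new]
{s0, s1} --1--> {s2}  [seen]
{s2} --0--> {s2, s3}  [new]
{s2} --1--> {s0, s3}  [new]
{s0, s1, s2, s4} --0--> {s0, s1, s2, s3, s4}  [new]
{s0, s1, s2, s4} --1--> {s0, s2, s3, s4}  [new]
{s2, s3} --0--> {s0, s1, s2, s3}  [new]
{s2, s3} --1--> {s0, s1, s3}  [new]
{s0, s3} --0--> {s0, s1, s2}  [new]
{s0, s3} --1--> {s1, s2}  [new]
{s0, s1, s2, s3, s4} --0--> {s0, s1, s2, s3, s4}  [seen]
{s0, s1, s2, s3, s4} --1--> {s0, s1, s2, s3, s4}  [seen]
{s0, s2, s3, s4} --0--> {s0, s1, s2, s3}  [seen]
{s0, s2, s3, s4} --1--> {s0, s1, s2, s3, s4}  [seen]
{s0, s1, s2, s3} --0--> {s0, s1, s2, s3, s4}  [seen]
{s0, s1, s2, s3} --1--> {s0, s1, s2, s3}  [seen]
{s0, s1, s3} --0--> {s0, s1, s2, s4}  [seen]
{s0, s1, s3} --1--> {s1, s2}  [seen]
{s0, s1, s2} --0--> {s0, s1, s2, s3, s4}  [seen]
{s0, s1, s2} --1--> {s0, s2, s3}  [new]
{s1, s2} --0--> {s2, s3, s4}  [new]
{s1, s2} --1--> {s0, s3}  [seen]
{s0, s2, s3} --0--> {s0, s1, s2, s3}  [seen]
{s0, s2, s3} --1--> {s0, s1, s2, s3}  [seen]
{s2, s3, s4} --0--> {s0, s1, s2, s3}  [seen]
{s2, s3, s4} --1--> {s0, s1, s3, s4}  [new]
{s0, s1, s3, s4} --0--> {s0, s1, s2, s4}  [seen]
{s0, s1, s3, s4} --1--> {s0, s1, s2, s4}  [seen]
Reachable DFA states: {s0}, {s0, s1}, {s2}, {s0, s1, s2, s4}, {s2, s3}, {s0, s3}, {s0, s1, s2, s3, s4}, {s0, s2, s3, s4}, {s0, s1, s2, s3}, {s0, s1, s3}, {s0, s1, s2}, {s1, s2}, {s0, s2, s3}, {s2, s3, s4}, {s0, s1, s3, s4}.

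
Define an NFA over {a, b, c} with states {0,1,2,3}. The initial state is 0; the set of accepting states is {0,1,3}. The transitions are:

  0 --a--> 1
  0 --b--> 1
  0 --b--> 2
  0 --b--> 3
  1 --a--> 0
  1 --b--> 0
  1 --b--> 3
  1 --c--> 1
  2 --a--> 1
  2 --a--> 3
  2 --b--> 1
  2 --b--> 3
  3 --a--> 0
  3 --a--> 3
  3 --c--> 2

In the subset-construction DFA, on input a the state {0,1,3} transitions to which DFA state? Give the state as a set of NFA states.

{0,1,3}

δ(0,a) = {1}; δ(1,a) = {0}; δ(3,a) = {0,3}.
Union: {0,1,3}.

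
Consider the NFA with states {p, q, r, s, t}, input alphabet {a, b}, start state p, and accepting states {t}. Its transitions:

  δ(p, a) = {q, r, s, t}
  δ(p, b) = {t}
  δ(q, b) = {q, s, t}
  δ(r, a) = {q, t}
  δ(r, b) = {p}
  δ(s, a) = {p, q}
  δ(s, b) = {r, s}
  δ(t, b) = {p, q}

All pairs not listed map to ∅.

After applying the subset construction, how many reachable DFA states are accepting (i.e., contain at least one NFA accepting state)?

6

Start state of the DFA: {p}.
{p} --a--> {q, r, s, t}  [new]
{p} --b--> {t}  [new]
{q, r, s, t} --a--> {p, q, t}  [new]
{q, r, s, t} --b--> {p, q, r, s, t}  [new]
{t} --a--> ∅  [new]
{t} --b--> {p, q}  [new]
{p, q, t} --a--> {q, r, s, t}  [seen]
{p, q, t} --b--> {p, q, s, t}  [new]
{p, q, r, s, t} --a--> {p, q, r, s, t}  [seen]
{p, q, r, s, t} --b--> {p, q, r, s, t}  [seen]
∅ --a--> ∅  [seen]
∅ --b--> ∅  [seen]
{p, q} --a--> {q, r, s, t}  [seen]
{p, q} --b--> {q, s, t}  [new]
{p, q, s, t} --a--> {p, q, r, s, t}  [seen]
{p, q, s, t} --b--> {p, q, r, s, t}  [seen]
{q, s, t} --a--> {p, q}  [seen]
{q, s, t} --b--> {p, q, r, s, t}  [seen]
Reachable DFA states: {p}, {q, r, s, t}, {t}, {p, q, t}, {p, q, r, s, t}, ∅, {p, q}, {p, q, s, t}, {q, s, t}.
Accepting DFA states (contain an NFA accepting state): {q, r, s, t}, {t}, {p, q, t}, {p, q, r, s, t}, {p, q, s, t}, {q, s, t}.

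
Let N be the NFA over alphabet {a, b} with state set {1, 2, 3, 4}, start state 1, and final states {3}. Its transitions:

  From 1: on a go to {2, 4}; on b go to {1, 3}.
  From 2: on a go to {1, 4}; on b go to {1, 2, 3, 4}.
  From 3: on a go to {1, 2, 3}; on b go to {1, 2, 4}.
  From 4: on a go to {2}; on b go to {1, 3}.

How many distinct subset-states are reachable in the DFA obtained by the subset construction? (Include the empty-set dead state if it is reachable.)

5

Start state of the DFA: {1}.
{1} --a--> {2, 4}  [new]
{1} --b--> {1, 3}  [new]
{2, 4} --a--> {1, 2, 4}  [new]
{2, 4} --b--> {1, 2, 3, 4}  [new]
{1, 3} --a--> {1, 2, 3, 4}  [seen]
{1, 3} --b--> {1, 2, 3, 4}  [seen]
{1, 2, 4} --a--> {1, 2, 4}  [seen]
{1, 2, 4} --b--> {1, 2, 3, 4}  [seen]
{1, 2, 3, 4} --a--> {1, 2, 3, 4}  [seen]
{1, 2, 3, 4} --b--> {1, 2, 3, 4}  [seen]
Reachable DFA states: {1}, {2, 4}, {1, 3}, {1, 2, 4}, {1, 2, 3, 4}.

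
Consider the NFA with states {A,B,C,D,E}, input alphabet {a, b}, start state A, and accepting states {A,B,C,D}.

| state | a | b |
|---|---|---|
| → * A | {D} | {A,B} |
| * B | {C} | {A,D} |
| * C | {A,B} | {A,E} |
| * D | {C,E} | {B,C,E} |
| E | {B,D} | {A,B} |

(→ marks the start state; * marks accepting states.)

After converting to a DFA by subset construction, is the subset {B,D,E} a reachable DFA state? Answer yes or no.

no

Start state of the DFA: {A}.
{A} --a--> {D}  [new]
{A} --b--> {A,B}  [new]
{D} --a--> {C,E}  [new]
{D} --b--> {B,C,E}  [new]
{A,B} --a--> {C,D}  [new]
{A,B} --b--> {A,B,D}  [new]
{C,E} --a--> {A,B,D}  [seen]
{C,E} --b--> {A,B,E}  [new]
{B,C,E} --a--> {A,B,C,D}  [new]
{B,C,E} --b--> {A,B,D,E}  [new]
{C,D} --a--> {A,B,C,E}  [new]
{C,D} --b--> {A,B,C,E}  [seen]
{A,B,D} --a--> {C,D,E}  [new]
{A,B,D} --b--> {A,B,C,D,E}  [new]
{A,B,E} --a--> {B,C,D}  [new]
{A,B,E} --b--> {A,B,D}  [seen]
{A,B,C,D} --a--> {A,B,C,D,E}  [seen]
{A,B,C,D} --b--> {A,B,C,D,E}  [seen]
{A,B,D,E} --a--> {B,C,D,E}  [new]
{A,B,D,E} --b--> {A,B,C,D,E}  [seen]
{A,B,C,E} --a--> {A,B,C,D}  [seen]
{A,B,C,E} --b--> {A,B,D,E}  [seen]
{C,D,E} --a--> {A,B,C,D,E}  [seen]
{C,D,E} --b--> {A,B,C,E}  [seen]
{A,B,C,D,E} --a--> {A,B,C,D,E}  [seen]
{A,B,C,D,E} --b--> {A,B,C,D,E}  [seen]
{B,C,D} --a--> {A,B,C,E}  [seen]
{B,C,D} --b--> {A,B,C,D,E}  [seen]
{B,C,D,E} --a--> {A,B,C,D,E}  [seen]
{B,C,D,E} --b--> {A,B,C,D,E}  [seen]
Reachable DFA states: {A}, {D}, {A,B}, {C,E}, {B,C,E}, {C,D}, {A,B,D}, {A,B,E}, {A,B,C,D}, {A,B,D,E}, {A,B,C,E}, {C,D,E}, {A,B,C,D,E}, {B,C,D}, {B,C,D,E}.
{B,D,E} is not among them.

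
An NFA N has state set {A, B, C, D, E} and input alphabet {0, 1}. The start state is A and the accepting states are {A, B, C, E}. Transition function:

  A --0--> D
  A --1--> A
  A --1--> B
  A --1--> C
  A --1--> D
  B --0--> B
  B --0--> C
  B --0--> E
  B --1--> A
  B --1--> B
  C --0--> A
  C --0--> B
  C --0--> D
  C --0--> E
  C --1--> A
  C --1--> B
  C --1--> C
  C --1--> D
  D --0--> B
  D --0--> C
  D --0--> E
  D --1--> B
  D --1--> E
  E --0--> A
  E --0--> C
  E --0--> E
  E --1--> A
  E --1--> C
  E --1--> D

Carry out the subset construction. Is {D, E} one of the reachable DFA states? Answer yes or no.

Start state of the DFA: {A}.
{A} --0--> {D}  [new]
{A} --1--> {A, B, C, D}  [new]
{D} --0--> {B, C, E}  [new]
{D} --1--> {B, E}  [new]
{A, B, C, D} --0--> {A, B, C, D, E}  [new]
{A, B, C, D} --1--> {A, B, C, D, E}  [seen]
{B, C, E} --0--> {A, B, C, D, E}  [seen]
{B, C, E} --1--> {A, B, C, D}  [seen]
{B, E} --0--> {A, B, C, E}  [new]
{B, E} --1--> {A, B, C, D}  [seen]
{A, B, C, D, E} --0--> {A, B, C, D, E}  [seen]
{A, B, C, D, E} --1--> {A, B, C, D, E}  [seen]
{A, B, C, E} --0--> {A, B, C, D, E}  [seen]
{A, B, C, E} --1--> {A, B, C, D}  [seen]
Reachable DFA states: {A}, {D}, {A, B, C, D}, {B, C, E}, {B, E}, {A, B, C, D, E}, {A, B, C, E}.
{D, E} is not among them.

no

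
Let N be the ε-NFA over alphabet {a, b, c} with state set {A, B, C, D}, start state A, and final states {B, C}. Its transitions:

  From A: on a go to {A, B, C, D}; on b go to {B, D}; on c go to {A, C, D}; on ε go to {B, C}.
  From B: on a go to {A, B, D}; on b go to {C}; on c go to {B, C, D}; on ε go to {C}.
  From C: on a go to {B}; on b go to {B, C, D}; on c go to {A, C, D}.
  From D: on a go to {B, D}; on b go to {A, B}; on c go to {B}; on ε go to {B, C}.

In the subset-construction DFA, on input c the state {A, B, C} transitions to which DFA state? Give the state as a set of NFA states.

{A, B, C, D}

δ(A,c) = {A, C, D}; δ(B,c) = {B, C, D}; δ(C,c) = {A, C, D}.
Union: {A, B, C, D}.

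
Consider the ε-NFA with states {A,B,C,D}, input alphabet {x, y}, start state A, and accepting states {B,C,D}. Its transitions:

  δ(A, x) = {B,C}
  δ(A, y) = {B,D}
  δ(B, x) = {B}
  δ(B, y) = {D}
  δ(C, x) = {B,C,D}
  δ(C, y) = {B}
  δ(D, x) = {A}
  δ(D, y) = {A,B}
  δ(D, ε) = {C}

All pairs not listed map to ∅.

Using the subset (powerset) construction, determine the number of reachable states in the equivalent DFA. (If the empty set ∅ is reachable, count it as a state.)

4

Start state of the DFA: {A} (ε-closure of the NFA start).
{A} --x--> {B,C}  [new]
{A} --y--> {B,C,D}  [new]
{B,C} --x--> {B,C,D}  [seen]
{B,C} --y--> {B,C,D}  [seen]
{B,C,D} --x--> {A,B,C,D}  [new]
{B,C,D} --y--> {A,B,C,D}  [seen]
{A,B,C,D} --x--> {A,B,C,D}  [seen]
{A,B,C,D} --y--> {A,B,C,D}  [seen]
Reachable DFA states: {A}, {B,C}, {B,C,D}, {A,B,C,D}.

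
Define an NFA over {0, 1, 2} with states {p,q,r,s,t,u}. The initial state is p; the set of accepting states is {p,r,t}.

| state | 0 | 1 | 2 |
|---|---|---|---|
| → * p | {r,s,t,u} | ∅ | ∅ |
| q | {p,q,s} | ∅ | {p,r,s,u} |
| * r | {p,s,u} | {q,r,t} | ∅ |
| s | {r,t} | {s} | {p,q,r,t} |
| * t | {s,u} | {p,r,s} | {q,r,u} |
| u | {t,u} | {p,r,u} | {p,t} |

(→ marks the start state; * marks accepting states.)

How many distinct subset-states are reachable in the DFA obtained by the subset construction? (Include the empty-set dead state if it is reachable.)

Start state of the DFA: {p}.
{p} --0--> {r,s,t,u}  [new]
{p} --1--> ∅  [new]
{p} --2--> ∅  [seen]
{r,s,t,u} --0--> {p,r,s,t,u}  [new]
{r,s,t,u} --1--> {p,q,r,s,t,u}  [new]
{r,s,t,u} --2--> {p,q,r,t,u}  [new]
∅ --0--> ∅  [seen]
∅ --1--> ∅  [seen]
∅ --2--> ∅  [seen]
{p,r,s,t,u} --0--> {p,r,s,t,u}  [seen]
{p,r,s,t,u} --1--> {p,q,r,s,t,u}  [seen]
{p,r,s,t,u} --2--> {p,q,r,t,u}  [seen]
{p,q,r,s,t,u} --0--> {p,q,r,s,t,u}  [seen]
{p,q,r,s,t,u} --1--> {p,q,r,s,t,u}  [seen]
{p,q,r,s,t,u} --2--> {p,q,r,s,t,u}  [seen]
{p,q,r,t,u} --0--> {p,q,r,s,t,u}  [seen]
{p,q,r,t,u} --1--> {p,q,r,s,t,u}  [seen]
{p,q,r,t,u} --2--> {p,q,r,s,t,u}  [seen]
Reachable DFA states: {p}, {r,s,t,u}, ∅, {p,r,s,t,u}, {p,q,r,s,t,u}, {p,q,r,t,u}.

6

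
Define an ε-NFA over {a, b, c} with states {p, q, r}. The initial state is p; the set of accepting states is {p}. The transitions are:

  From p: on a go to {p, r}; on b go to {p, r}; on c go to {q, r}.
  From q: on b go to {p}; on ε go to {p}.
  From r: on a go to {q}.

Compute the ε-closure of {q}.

{p, q}

Begin with {q}.
q →ε {p}; add p.
ε-closure = {p, q}.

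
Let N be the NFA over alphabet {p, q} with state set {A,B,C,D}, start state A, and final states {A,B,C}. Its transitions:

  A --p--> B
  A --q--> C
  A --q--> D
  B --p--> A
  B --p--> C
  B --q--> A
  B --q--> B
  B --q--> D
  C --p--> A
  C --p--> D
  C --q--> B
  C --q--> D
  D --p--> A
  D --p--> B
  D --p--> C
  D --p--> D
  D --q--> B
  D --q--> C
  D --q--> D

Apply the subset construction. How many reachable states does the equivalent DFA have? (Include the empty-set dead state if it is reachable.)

Start state of the DFA: {A}.
{A} --p--> {B}  [new]
{A} --q--> {C,D}  [new]
{B} --p--> {A,C}  [new]
{B} --q--> {A,B,D}  [new]
{C,D} --p--> {A,B,C,D}  [new]
{C,D} --q--> {B,C,D}  [new]
{A,C} --p--> {A,B,D}  [seen]
{A,C} --q--> {B,C,D}  [seen]
{A,B,D} --p--> {A,B,C,D}  [seen]
{A,B,D} --q--> {A,B,C,D}  [seen]
{A,B,C,D} --p--> {A,B,C,D}  [seen]
{A,B,C,D} --q--> {A,B,C,D}  [seen]
{B,C,D} --p--> {A,B,C,D}  [seen]
{B,C,D} --q--> {A,B,C,D}  [seen]
Reachable DFA states: {A}, {B}, {C,D}, {A,C}, {A,B,D}, {A,B,C,D}, {B,C,D}.

7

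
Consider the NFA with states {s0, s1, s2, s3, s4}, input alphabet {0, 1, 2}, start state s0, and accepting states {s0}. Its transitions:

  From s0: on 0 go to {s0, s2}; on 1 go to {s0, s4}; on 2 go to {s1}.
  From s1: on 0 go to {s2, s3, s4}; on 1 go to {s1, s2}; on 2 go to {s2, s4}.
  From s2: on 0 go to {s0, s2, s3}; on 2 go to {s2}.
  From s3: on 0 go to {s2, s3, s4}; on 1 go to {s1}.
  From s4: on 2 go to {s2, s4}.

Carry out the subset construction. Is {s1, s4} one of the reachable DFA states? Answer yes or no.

Start state of the DFA: {s0}.
{s0} --0--> {s0, s2}  [new]
{s0} --1--> {s0, s4}  [new]
{s0} --2--> {s1}  [new]
{s0, s2} --0--> {s0, s2, s3}  [new]
{s0, s2} --1--> {s0, s4}  [seen]
{s0, s2} --2--> {s1, s2}  [new]
{s0, s4} --0--> {s0, s2}  [seen]
{s0, s4} --1--> {s0, s4}  [seen]
{s0, s4} --2--> {s1, s2, s4}  [new]
{s1} --0--> {s2, s3, s4}  [new]
{s1} --1--> {s1, s2}  [seen]
{s1} --2--> {s2, s4}  [new]
{s0, s2, s3} --0--> {s0, s2, s3, s4}  [new]
{s0, s2, s3} --1--> {s0, s1, s4}  [new]
{s0, s2, s3} --2--> {s1, s2}  [seen]
{s1, s2} --0--> {s0, s2, s3, s4}  [seen]
{s1, s2} --1--> {s1, s2}  [seen]
{s1, s2} --2--> {s2, s4}  [seen]
{s1, s2, s4} --0--> {s0, s2, s3, s4}  [seen]
{s1, s2, s4} --1--> {s1, s2}  [seen]
{s1, s2, s4} --2--> {s2, s4}  [seen]
{s2, s3, s4} --0--> {s0, s2, s3, s4}  [seen]
{s2, s3, s4} --1--> {s1}  [seen]
{s2, s3, s4} --2--> {s2, s4}  [seen]
{s2, s4} --0--> {s0, s2, s3}  [seen]
{s2, s4} --1--> ∅  [new]
{s2, s4} --2--> {s2, s4}  [seen]
{s0, s2, s3, s4} --0--> {s0, s2, s3, s4}  [seen]
{s0, s2, s3, s4} --1--> {s0, s1, s4}  [seen]
{s0, s2, s3, s4} --2--> {s1, s2, s4}  [seen]
{s0, s1, s4} --0--> {s0, s2, s3, s4}  [seen]
{s0, s1, s4} --1--> {s0, s1, s2, s4}  [new]
{s0, s1, s4} --2--> {s1, s2, s4}  [seen]
∅ --0--> ∅  [seen]
∅ --1--> ∅  [seen]
∅ --2--> ∅  [seen]
{s0, s1, s2, s4} --0--> {s0, s2, s3, s4}  [seen]
{s0, s1, s2, s4} --1--> {s0, s1, s2, s4}  [seen]
{s0, s1, s2, s4} --2--> {s1, s2, s4}  [seen]
Reachable DFA states: {s0}, {s0, s2}, {s0, s4}, {s1}, {s0, s2, s3}, {s1, s2}, {s1, s2, s4}, {s2, s3, s4}, {s2, s4}, {s0, s2, s3, s4}, {s0, s1, s4}, ∅, {s0, s1, s2, s4}.
{s1, s4} is not among them.

no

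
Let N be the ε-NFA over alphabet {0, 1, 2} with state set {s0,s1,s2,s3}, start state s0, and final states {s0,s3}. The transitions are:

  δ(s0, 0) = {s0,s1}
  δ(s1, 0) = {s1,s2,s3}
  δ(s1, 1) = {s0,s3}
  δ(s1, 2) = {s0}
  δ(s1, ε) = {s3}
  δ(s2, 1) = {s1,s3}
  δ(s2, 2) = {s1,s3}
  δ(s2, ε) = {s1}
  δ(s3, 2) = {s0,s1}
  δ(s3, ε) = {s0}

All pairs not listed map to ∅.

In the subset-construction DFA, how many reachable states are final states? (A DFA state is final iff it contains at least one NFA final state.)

4

Start state of the DFA: {s0} (ε-closure of the NFA start).
{s0} --0--> {s0,s1,s3}  [new]
{s0} --1--> ∅  [new]
{s0} --2--> ∅  [seen]
{s0,s1,s3} --0--> {s0,s1,s2,s3}  [new]
{s0,s1,s3} --1--> {s0,s3}  [new]
{s0,s1,s3} --2--> {s0,s1,s3}  [seen]
∅ --0--> ∅  [seen]
∅ --1--> ∅  [seen]
∅ --2--> ∅  [seen]
{s0,s1,s2,s3} --0--> {s0,s1,s2,s3}  [seen]
{s0,s1,s2,s3} --1--> {s0,s1,s3}  [seen]
{s0,s1,s2,s3} --2--> {s0,s1,s3}  [seen]
{s0,s3} --0--> {s0,s1,s3}  [seen]
{s0,s3} --1--> ∅  [seen]
{s0,s3} --2--> {s0,s1,s3}  [seen]
Reachable DFA states: {s0}, {s0,s1,s3}, ∅, {s0,s1,s2,s3}, {s0,s3}.
Accepting DFA states (contain an NFA accepting state): {s0}, {s0,s1,s3}, {s0,s1,s2,s3}, {s0,s3}.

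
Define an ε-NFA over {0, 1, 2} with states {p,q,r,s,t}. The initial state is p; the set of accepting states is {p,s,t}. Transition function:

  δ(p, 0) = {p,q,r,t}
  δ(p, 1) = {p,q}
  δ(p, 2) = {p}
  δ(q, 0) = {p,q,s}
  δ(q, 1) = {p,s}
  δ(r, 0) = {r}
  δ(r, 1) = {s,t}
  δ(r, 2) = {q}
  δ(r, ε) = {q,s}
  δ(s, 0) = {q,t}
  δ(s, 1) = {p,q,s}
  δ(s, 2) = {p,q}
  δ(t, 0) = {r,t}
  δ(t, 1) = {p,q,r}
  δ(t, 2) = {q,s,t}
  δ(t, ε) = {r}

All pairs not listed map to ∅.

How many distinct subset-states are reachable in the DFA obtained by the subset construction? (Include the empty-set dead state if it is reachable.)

Start state of the DFA: {p} (ε-closure of the NFA start).
{p} --0--> {p,q,r,s,t}  [new]
{p} --1--> {p,q}  [new]
{p} --2--> {p}  [seen]
{p,q,r,s,t} --0--> {p,q,r,s,t}  [seen]
{p,q,r,s,t} --1--> {p,q,r,s,t}  [seen]
{p,q,r,s,t} --2--> {p,q,r,s,t}  [seen]
{p,q} --0--> {p,q,r,s,t}  [seen]
{p,q} --1--> {p,q,s}  [new]
{p,q} --2--> {p}  [seen]
{p,q,s} --0--> {p,q,r,s,t}  [seen]
{p,q,s} --1--> {p,q,s}  [seen]
{p,q,s} --2--> {p,q}  [seen]
Reachable DFA states: {p}, {p,q,r,s,t}, {p,q}, {p,q,s}.

4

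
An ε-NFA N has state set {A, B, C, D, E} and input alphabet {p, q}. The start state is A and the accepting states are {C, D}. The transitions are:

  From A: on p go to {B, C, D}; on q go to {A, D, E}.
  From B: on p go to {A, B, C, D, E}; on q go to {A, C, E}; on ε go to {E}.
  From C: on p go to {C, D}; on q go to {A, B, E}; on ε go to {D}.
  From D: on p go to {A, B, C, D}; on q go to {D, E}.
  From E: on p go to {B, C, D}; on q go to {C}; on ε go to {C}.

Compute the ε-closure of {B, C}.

Begin with {B, C}.
B →ε {E}; add E.
C →ε {D}; add D.
ε-closure = {B, C, D, E}.

{B, C, D, E}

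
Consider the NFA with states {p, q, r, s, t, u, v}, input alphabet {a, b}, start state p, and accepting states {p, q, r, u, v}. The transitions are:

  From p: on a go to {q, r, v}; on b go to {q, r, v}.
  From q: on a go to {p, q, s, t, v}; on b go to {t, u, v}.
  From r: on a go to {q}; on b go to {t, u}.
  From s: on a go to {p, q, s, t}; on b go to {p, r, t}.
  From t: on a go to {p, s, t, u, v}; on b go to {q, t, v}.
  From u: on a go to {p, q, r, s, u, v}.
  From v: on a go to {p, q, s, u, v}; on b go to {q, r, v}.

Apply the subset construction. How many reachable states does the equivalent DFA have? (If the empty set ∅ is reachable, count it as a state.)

6

Start state of the DFA: {p}.
{p} --a--> {q, r, v}  [new]
{p} --b--> {q, r, v}  [seen]
{q, r, v} --a--> {p, q, s, t, u, v}  [new]
{q, r, v} --b--> {q, r, t, u, v}  [new]
{p, q, s, t, u, v} --a--> {p, q, r, s, t, u, v}  [new]
{p, q, s, t, u, v} --b--> {p, q, r, t, u, v}  [new]
{q, r, t, u, v} --a--> {p, q, r, s, t, u, v}  [seen]
{q, r, t, u, v} --b--> {q, r, t, u, v}  [seen]
{p, q, r, s, t, u, v} --a--> {p, q, r, s, t, u, v}  [seen]
{p, q, r, s, t, u, v} --b--> {p, q, r, t, u, v}  [seen]
{p, q, r, t, u, v} --a--> {p, q, r, s, t, u, v}  [seen]
{p, q, r, t, u, v} --b--> {q, r, t, u, v}  [seen]
Reachable DFA states: {p}, {q, r, v}, {p, q, s, t, u, v}, {q, r, t, u, v}, {p, q, r, s, t, u, v}, {p, q, r, t, u, v}.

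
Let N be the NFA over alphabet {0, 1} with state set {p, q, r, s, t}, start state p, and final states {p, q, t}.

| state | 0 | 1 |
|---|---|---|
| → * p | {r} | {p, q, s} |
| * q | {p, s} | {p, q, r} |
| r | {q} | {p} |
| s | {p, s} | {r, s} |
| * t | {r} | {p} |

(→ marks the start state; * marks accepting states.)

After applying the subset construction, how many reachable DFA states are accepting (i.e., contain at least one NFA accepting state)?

7

Start state of the DFA: {p}.
{p} --0--> {r}  [new]
{p} --1--> {p, q, s}  [new]
{r} --0--> {q}  [new]
{r} --1--> {p}  [seen]
{p, q, s} --0--> {p, r, s}  [new]
{p, q, s} --1--> {p, q, r, s}  [new]
{q} --0--> {p, s}  [new]
{q} --1--> {p, q, r}  [new]
{p, r, s} --0--> {p, q, r, s}  [seen]
{p, r, s} --1--> {p, q, r, s}  [seen]
{p, q, r, s} --0--> {p, q, r, s}  [seen]
{p, q, r, s} --1--> {p, q, r, s}  [seen]
{p, s} --0--> {p, r, s}  [seen]
{p, s} --1--> {p, q, r, s}  [seen]
{p, q, r} --0--> {p, q, r, s}  [seen]
{p, q, r} --1--> {p, q, r, s}  [seen]
Reachable DFA states: {p}, {r}, {p, q, s}, {q}, {p, r, s}, {p, q, r, s}, {p, s}, {p, q, r}.
Accepting DFA states (contain an NFA accepting state): {p}, {p, q, s}, {q}, {p, r, s}, {p, q, r, s}, {p, s}, {p, q, r}.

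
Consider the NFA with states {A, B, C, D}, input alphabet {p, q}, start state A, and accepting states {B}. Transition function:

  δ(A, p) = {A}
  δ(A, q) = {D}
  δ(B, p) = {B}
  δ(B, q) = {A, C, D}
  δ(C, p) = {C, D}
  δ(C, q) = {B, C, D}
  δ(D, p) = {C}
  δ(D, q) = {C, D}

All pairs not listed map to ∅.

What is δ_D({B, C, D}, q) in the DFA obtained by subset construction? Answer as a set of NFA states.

δ(B,q) = {A, C, D}; δ(C,q) = {B, C, D}; δ(D,q) = {C, D}.
Union: {A, B, C, D}.

{A, B, C, D}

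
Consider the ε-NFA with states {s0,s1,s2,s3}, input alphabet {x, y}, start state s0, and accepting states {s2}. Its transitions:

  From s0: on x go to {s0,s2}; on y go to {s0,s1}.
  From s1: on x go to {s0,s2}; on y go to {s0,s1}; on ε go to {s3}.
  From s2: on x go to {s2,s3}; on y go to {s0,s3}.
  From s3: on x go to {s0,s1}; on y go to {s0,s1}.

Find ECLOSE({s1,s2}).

{s1,s2,s3}

Begin with {s1,s2}.
s1 →ε {s3}; add s3.
ε-closure = {s1,s2,s3}.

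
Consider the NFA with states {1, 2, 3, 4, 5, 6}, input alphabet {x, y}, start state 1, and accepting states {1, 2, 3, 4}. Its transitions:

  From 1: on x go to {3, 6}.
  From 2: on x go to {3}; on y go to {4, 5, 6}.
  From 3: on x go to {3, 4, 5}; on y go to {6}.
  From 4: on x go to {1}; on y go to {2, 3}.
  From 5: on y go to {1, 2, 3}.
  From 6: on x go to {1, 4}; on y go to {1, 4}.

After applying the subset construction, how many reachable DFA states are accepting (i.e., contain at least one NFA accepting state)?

12

Start state of the DFA: {1}.
{1} --x--> {3, 6}  [new]
{1} --y--> ∅  [new]
{3, 6} --x--> {1, 3, 4, 5}  [new]
{3, 6} --y--> {1, 4, 6}  [new]
∅ --x--> ∅  [seen]
∅ --y--> ∅  [seen]
{1, 3, 4, 5} --x--> {1, 3, 4, 5, 6}  [new]
{1, 3, 4, 5} --y--> {1, 2, 3, 6}  [new]
{1, 4, 6} --x--> {1, 3, 4, 6}  [new]
{1, 4, 6} --y--> {1, 2, 3, 4}  [new]
{1, 3, 4, 5, 6} --x--> {1, 3, 4, 5, 6}  [seen]
{1, 3, 4, 5, 6} --y--> {1, 2, 3, 4, 6}  [new]
{1, 2, 3, 6} --x--> {1, 3, 4, 5, 6}  [seen]
{1, 2, 3, 6} --y--> {1, 4, 5, 6}  [new]
{1, 3, 4, 6} --x--> {1, 3, 4, 5, 6}  [seen]
{1, 3, 4, 6} --y--> {1, 2, 3, 4, 6}  [seen]
{1, 2, 3, 4} --x--> {1, 3, 4, 5, 6}  [seen]
{1, 2, 3, 4} --y--> {2, 3, 4, 5, 6}  [new]
{1, 2, 3, 4, 6} --x--> {1, 3, 4, 5, 6}  [seen]
{1, 2, 3, 4, 6} --y--> {1, 2, 3, 4, 5, 6}  [new]
{1, 4, 5, 6} --x--> {1, 3, 4, 6}  [seen]
{1, 4, 5, 6} --y--> {1, 2, 3, 4}  [seen]
{2, 3, 4, 5, 6} --x--> {1, 3, 4, 5}  [seen]
{2, 3, 4, 5, 6} --y--> {1, 2, 3, 4, 5, 6}  [seen]
{1, 2, 3, 4, 5, 6} --x--> {1, 3, 4, 5, 6}  [seen]
{1, 2, 3, 4, 5, 6} --y--> {1, 2, 3, 4, 5, 6}  [seen]
Reachable DFA states: {1}, {3, 6}, ∅, {1, 3, 4, 5}, {1, 4, 6}, {1, 3, 4, 5, 6}, {1, 2, 3, 6}, {1, 3, 4, 6}, {1, 2, 3, 4}, {1, 2, 3, 4, 6}, {1, 4, 5, 6}, {2, 3, 4, 5, 6}, {1, 2, 3, 4, 5, 6}.
Accepting DFA states (contain an NFA accepting state): {1}, {3, 6}, {1, 3, 4, 5}, {1, 4, 6}, {1, 3, 4, 5, 6}, {1, 2, 3, 6}, {1, 3, 4, 6}, {1, 2, 3, 4}, {1, 2, 3, 4, 6}, {1, 4, 5, 6}, {2, 3, 4, 5, 6}, {1, 2, 3, 4, 5, 6}.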